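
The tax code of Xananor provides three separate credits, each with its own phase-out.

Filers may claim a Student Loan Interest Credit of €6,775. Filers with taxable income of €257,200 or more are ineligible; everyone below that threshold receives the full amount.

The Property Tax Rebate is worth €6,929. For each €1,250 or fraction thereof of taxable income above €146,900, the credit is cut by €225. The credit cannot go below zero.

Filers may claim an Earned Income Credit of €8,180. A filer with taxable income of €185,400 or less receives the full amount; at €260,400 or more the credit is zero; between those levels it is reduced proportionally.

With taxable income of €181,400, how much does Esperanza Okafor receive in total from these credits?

Student Loan Interest Credit: €181,400 is below the €257,200 cutoff, so the full €6,775 applies.
Property Tax Rebate: income exceeds €146,900 by €34,500, which is 28 full-or-partial €1,250 increments; reduction = 28 × €225 = €6,300, leaving €629.
Earned Income Credit: €181,400 is at or below the €185,400 threshold, so the full €8,180 applies.
Total: €6,775 + €629 + €8,180 = €15,584.

€15,584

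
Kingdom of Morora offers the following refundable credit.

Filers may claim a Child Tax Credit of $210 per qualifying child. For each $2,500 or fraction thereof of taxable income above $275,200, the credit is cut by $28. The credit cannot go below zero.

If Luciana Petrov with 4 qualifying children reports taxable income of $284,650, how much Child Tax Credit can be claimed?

$728

Child Tax Credit: base = 4 × $210 = $840. income exceeds $275,200 by $9,450, which is 4 full-or-partial $2,500 increments; reduction = 4 × $28 = $112, leaving $728.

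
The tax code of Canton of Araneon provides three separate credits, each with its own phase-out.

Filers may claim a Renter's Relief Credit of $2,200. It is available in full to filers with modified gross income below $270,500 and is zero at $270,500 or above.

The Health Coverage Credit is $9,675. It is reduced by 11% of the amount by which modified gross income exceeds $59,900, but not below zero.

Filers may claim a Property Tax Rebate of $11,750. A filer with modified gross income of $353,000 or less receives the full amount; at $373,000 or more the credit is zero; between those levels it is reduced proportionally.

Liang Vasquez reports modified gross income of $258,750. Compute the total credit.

$13,950

Renter's Relief Credit: $258,750 is below the $270,500 cutoff, so the full $2,200 applies.
Health Coverage Credit: 11% of the $198,850 excess over $59,900 is $21,873.50 ≥ base, so the credit is $0.
Property Tax Rebate: $258,750 is at or below the $353,000 threshold, so the full $11,750 applies.
Total: $2,200 + $0 + $11,750 = $13,950.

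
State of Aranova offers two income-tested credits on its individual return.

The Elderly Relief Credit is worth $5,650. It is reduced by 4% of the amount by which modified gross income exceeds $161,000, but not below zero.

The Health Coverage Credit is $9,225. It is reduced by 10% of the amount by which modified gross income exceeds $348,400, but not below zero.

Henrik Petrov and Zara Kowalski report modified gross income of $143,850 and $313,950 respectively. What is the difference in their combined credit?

$5,650

Henrik ($143,850): Elderly Relief Credit: $143,850 is at or below the $161,000 threshold, so the full $5,650 applies. Health Coverage Credit: $143,850 is at or below the $348,400 threshold, so the full $9,225 applies. total $5,650 + $9,225 = $14,875
Zara ($313,950): Elderly Relief Credit: 4% of the $152,950 excess over $161,000 is $6,118 ≥ base, so the credit is $0. Health Coverage Credit: $313,950 is at or below the $348,400 threshold, so the full $9,225 applies. total $0 + $9,225 = $9,225
Difference: |$14,875 − $9,225| = $5,650.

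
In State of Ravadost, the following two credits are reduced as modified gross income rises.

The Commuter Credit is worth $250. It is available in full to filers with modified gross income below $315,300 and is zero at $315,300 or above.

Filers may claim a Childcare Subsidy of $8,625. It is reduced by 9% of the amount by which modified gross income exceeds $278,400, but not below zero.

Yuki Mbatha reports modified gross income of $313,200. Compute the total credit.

$5,743

Commuter Credit: $313,200 is below the $315,300 cutoff, so the full $250 applies.
Childcare Subsidy: 9% of the $34,800 excess over $278,400 is $3,132; credit = $8,625 − $3,132 = $5,493.
Total: $250 + $5,493 = $5,743.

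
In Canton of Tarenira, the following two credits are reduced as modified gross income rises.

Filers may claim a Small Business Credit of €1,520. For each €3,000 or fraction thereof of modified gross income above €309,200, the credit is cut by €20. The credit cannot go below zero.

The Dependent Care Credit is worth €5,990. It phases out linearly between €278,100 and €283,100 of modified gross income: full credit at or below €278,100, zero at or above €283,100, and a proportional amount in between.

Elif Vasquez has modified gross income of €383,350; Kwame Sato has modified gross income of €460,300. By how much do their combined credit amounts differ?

€520

Elif (€383,350): Small Business Credit: income exceeds €309,200 by €74,150, which is 25 full-or-partial €3,000 increments; reduction = 25 × €20 = €500, leaving €1,020. Dependent Care Credit: €383,350 is at or above €283,100, so the credit is €0. total €1,020 + €0 = €1,020
Kwame (€460,300): Small Business Credit: income exceeds €309,200 by €151,100, which is 51 full-or-partial €3,000 increments; reduction = 51 × €20 = €1,020, leaving €500. Dependent Care Credit: €460,300 is at or above €283,100, so the credit is €0. total €500 + €0 = €500
Difference: |€1,020 − €500| = €520.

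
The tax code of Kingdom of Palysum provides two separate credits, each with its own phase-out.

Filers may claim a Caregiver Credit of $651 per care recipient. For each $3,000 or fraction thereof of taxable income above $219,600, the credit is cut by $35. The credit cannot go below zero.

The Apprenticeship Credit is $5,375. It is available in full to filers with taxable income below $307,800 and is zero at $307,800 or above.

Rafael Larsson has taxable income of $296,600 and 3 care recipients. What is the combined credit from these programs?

$6,418

Caregiver Credit: base = 3 × $651 = $1,953. income exceeds $219,600 by $77,000, which is 26 full-or-partial $3,000 increments; reduction = 26 × $35 = $910, leaving $1,043.
Apprenticeship Credit: $296,600 is below the $307,800 cutoff, so the full $5,375 applies.
Total: $1,043 + $5,375 = $6,418.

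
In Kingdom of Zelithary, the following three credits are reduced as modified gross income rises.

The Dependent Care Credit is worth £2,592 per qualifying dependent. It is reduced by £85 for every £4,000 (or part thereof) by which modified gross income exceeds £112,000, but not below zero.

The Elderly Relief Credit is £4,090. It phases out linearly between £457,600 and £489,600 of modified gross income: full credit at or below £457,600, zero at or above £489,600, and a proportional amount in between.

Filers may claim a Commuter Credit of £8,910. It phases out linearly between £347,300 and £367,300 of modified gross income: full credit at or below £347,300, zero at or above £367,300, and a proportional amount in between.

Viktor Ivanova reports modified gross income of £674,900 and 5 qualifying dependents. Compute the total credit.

Dependent Care Credit: base = 5 × £2,592 = £12,960. income exceeds £112,000 by £562,900, which is 141 full-or-partial £4,000 increments; reduction = 141 × £85 = £11,985, leaving £975.
Elderly Relief Credit: £674,900 is at or above £489,600, so the credit is £0.
Commuter Credit: £674,900 is at or above £367,300, so the credit is £0.
Total: £975 + £0 + £0 = £975.

£975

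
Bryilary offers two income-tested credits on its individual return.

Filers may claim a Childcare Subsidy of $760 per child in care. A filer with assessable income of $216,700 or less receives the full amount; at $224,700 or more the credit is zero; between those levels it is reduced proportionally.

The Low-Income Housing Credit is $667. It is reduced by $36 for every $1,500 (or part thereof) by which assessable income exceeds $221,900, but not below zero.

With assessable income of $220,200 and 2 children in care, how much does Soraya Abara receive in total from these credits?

$1,522

Childcare Subsidy: base = 2 × $760 = $1,520. $220,200 is $3,500 into a $8,000 phase-out range, leaving 4,500/8,000 of the credit: $1,520 × 4,500/8,000 = $855.
Low-Income Housing Credit: $220,200 is at or below the $221,900 threshold, so the full $667 applies.
Total: $855 + $667 = $1,522.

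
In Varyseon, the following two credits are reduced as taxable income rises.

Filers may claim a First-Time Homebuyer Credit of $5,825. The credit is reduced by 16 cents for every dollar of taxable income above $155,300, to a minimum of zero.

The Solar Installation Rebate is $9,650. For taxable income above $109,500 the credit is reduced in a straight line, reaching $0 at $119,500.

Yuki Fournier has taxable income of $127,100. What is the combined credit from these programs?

First-Time Homebuyer Credit: $127,100 is at or below the $155,300 threshold, so the full $5,825 applies.
Solar Installation Rebate: $127,100 is at or above $119,500, so the credit is $0.
Total: $5,825 + $0 = $5,825.

$5,825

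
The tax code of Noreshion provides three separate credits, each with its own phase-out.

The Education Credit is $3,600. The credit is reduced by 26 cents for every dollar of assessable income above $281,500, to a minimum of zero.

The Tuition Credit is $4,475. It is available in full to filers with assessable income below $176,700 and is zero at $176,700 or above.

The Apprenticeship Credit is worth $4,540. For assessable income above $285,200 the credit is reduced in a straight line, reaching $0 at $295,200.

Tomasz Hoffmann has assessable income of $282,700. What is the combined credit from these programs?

$7,828

Education Credit: 26% of the $1,200 excess over $281,500 is $312; credit = $3,600 − $312 = $3,288.
Tuition Credit: $282,700 meets or exceeds the $176,700 cutoff, so the credit is $0.
Apprenticeship Credit: $282,700 is at or below the $285,200 threshold, so the full $4,540 applies.
Total: $3,288 + $0 + $4,540 = $7,828.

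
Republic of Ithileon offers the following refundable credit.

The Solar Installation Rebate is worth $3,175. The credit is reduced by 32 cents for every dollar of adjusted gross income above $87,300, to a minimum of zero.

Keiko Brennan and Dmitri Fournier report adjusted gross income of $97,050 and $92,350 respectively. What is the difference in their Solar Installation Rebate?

Keiko ($97,050): Solar Installation Rebate: 32% of the $9,750 excess over $87,300 is $3,120; credit = $3,175 − $3,120 = $55.
Dmitri ($92,350): Solar Installation Rebate: 32% of the $5,050 excess over $87,300 is $1,616; credit = $3,175 − $1,616 = $1,559.
Difference: |$55 − $1,559| = $1,504.

$1,504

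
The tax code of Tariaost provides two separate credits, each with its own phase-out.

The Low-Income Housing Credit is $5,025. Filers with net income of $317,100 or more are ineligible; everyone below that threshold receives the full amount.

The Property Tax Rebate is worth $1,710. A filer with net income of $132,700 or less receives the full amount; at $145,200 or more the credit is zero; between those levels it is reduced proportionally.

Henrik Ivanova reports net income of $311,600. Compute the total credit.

Low-Income Housing Credit: $311,600 is below the $317,100 cutoff, so the full $5,025 applies.
Property Tax Rebate: $311,600 is at or above $145,200, so the credit is $0.
Total: $5,025 + $0 = $5,025.

$5,025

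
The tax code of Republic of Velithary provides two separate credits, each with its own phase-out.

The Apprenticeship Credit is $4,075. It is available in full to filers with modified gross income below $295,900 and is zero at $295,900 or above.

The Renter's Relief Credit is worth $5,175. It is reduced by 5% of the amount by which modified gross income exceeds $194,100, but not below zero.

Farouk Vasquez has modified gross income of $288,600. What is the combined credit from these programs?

Apprenticeship Credit: $288,600 is below the $295,900 cutoff, so the full $4,075 applies.
Renter's Relief Credit: 5% of the $94,500 excess over $194,100 is $4,725; credit = $5,175 − $4,725 = $450.
Total: $4,075 + $450 = $4,525.

$4,525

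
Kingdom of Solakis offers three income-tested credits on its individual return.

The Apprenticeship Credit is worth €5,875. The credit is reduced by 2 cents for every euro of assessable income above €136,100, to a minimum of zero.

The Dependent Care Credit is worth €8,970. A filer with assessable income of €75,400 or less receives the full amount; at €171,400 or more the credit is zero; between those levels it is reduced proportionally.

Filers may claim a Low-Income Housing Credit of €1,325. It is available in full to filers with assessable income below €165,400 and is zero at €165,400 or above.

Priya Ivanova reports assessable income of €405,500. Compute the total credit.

€487

Apprenticeship Credit: 2% of the €269,400 excess over €136,100 is €5,388; credit = €5,875 − €5,388 = €487.
Dependent Care Credit: €405,500 is at or above €171,400, so the credit is €0.
Low-Income Housing Credit: €405,500 meets or exceeds the €165,400 cutoff, so the credit is €0.
Total: €487 + €0 + €0 = €487.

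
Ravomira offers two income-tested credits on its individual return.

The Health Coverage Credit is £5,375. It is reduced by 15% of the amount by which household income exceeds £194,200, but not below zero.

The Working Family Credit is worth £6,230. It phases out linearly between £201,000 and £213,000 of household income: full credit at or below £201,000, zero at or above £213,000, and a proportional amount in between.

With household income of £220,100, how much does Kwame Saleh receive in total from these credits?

Health Coverage Credit: 15% of the £25,900 excess over £194,200 is £3,885; credit = £5,375 − £3,885 = £1,490.
Working Family Credit: £220,100 is at or above £213,000, so the credit is £0.
Total: £1,490 + £0 = £1,490.

£1,490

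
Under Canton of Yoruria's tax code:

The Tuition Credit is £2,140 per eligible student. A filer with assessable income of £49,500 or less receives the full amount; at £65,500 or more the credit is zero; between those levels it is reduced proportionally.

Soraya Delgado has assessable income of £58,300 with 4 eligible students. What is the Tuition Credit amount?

Tuition Credit: base = 4 × £2,140 = £8,560. £58,300 is £8,800 into a £16,000 phase-out range, leaving 7,200/16,000 of the credit: £8,560 × 7,200/16,000 = £3,852.

£3,852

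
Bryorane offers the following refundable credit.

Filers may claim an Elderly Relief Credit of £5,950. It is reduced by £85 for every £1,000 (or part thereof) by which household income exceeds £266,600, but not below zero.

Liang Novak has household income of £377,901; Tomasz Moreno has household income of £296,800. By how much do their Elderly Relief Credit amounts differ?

Liang (£377,901): Elderly Relief Credit: income exceeds £266,600 by £111,301 → 112 increments × £85 = £9,520 ≥ base, so the credit is £0.
Tomasz (£296,800): Elderly Relief Credit: income exceeds £266,600 by £30,200, which is 31 full-or-partial £1,000 increments; reduction = 31 × £85 = £2,635, leaving £3,315.
Difference: |£0 − £3,315| = £3,315.

£3,315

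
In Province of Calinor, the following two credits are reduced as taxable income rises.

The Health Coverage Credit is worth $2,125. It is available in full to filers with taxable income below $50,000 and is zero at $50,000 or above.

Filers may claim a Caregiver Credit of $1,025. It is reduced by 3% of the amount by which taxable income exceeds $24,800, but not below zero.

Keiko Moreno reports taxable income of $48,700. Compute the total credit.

Health Coverage Credit: $48,700 is below the $50,000 cutoff, so the full $2,125 applies.
Caregiver Credit: 3% of the $23,900 excess over $24,800 is $717; credit = $1,025 − $717 = $308.
Total: $2,125 + $308 = $2,433.

$2,433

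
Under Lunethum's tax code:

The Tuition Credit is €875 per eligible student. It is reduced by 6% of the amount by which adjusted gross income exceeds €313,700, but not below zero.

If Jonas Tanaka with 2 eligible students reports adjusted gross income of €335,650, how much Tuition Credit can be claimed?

Tuition Credit: base = 2 × €875 = €1,750. 6% of the €21,950 excess over €313,700 is €1,317; credit = €1,750 − €1,317 = €433.

€433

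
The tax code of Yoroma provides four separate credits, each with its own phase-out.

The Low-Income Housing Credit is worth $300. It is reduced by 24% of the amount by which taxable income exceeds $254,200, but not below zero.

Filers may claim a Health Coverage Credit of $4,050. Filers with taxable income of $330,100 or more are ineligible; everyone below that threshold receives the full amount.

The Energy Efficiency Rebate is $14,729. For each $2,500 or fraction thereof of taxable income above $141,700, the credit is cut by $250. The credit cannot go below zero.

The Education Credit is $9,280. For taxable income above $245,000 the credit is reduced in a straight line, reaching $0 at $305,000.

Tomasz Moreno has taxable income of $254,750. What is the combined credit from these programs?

Low-Income Housing Credit: 24% of the $550 excess over $254,200 is $132; credit = $300 − $132 = $168.
Health Coverage Credit: $254,750 is below the $330,100 cutoff, so the full $4,050 applies.
Energy Efficiency Rebate: income exceeds $141,700 by $113,050, which is 46 full-or-partial $2,500 increments; reduction = 46 × $250 = $11,500, leaving $3,229.
Education Credit: $254,750 is $9,750 into a $60,000 phase-out range, leaving 50,250/60,000 of the credit: $9,280 × 50,250/60,000 = $7,772.
Total: $168 + $4,050 + $3,229 + $7,772 = $15,219.

$15,219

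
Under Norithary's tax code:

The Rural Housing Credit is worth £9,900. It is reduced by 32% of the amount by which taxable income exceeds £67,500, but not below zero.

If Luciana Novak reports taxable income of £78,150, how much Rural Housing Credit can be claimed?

£6,492

Rural Housing Credit: 32% of the £10,650 excess over £67,500 is £3,408; credit = £9,900 − £3,408 = £6,492.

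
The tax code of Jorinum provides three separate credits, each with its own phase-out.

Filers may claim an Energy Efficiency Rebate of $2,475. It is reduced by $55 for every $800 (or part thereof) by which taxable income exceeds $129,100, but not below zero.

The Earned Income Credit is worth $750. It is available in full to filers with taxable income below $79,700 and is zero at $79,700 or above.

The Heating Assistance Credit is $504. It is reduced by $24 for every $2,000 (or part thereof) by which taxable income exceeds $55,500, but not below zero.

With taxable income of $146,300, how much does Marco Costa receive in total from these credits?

Energy Efficiency Rebate: income exceeds $129,100 by $17,200, which is 22 full-or-partial $800 increments; reduction = 22 × $55 = $1,210, leaving $1,265.
Earned Income Credit: $146,300 meets or exceeds the $79,700 cutoff, so the credit is $0.
Heating Assistance Credit: income exceeds $55,500 by $90,800 → 46 increments × $24 = $1,104 ≥ base, so the credit is $0.
Total: $1,265 + $0 + $0 = $1,265.

$1,265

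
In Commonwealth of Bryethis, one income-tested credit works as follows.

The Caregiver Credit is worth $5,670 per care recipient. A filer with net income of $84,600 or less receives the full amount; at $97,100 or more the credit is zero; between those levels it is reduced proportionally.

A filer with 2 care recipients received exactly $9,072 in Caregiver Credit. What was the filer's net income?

$87,100

Full credit = 2 × $5,670 = $11,340.
$9,072 is 9,072/11,340 of the full $11,340, so 2,268/11,340 of the $12,500 range has been used: income = $84,600 + $12,500 × 2,268/11,340 = $87,100.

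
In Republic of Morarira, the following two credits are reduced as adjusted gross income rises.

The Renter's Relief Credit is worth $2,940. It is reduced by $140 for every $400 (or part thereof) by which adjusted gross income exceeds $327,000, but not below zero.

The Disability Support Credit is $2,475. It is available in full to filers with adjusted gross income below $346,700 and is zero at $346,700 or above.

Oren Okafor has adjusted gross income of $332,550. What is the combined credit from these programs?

Renter's Relief Credit: income exceeds $327,000 by $5,550, which is 14 full-or-partial $400 increments; reduction = 14 × $140 = $1,960, leaving $980.
Disability Support Credit: $332,550 is below the $346,700 cutoff, so the full $2,475 applies.
Total: $980 + $2,475 = $3,455.

$3,455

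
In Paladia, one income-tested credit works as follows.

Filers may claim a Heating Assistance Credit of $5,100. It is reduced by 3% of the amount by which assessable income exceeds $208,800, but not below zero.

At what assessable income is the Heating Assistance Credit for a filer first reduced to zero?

$378,800

The credit falls by 3% of each dollar above $208,800, so it reaches zero when the excess is $5,100 / 3% = $170,000: income = $208,800 + $170,000 = $378,800.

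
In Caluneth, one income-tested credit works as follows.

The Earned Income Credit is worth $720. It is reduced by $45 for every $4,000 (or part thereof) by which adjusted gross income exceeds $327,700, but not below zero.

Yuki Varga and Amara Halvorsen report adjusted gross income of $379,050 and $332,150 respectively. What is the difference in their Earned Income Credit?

Yuki ($379,050): Earned Income Credit: income exceeds $327,700 by $51,350, which is 13 full-or-partial $4,000 increments; reduction = 13 × $45 = $585, leaving $135.
Amara ($332,150): Earned Income Credit: income exceeds $327,700 by $4,450, which is 2 full-or-partial $4,000 increments; reduction = 2 × $45 = $90, leaving $630.
Difference: |$135 − $630| = $495.

$495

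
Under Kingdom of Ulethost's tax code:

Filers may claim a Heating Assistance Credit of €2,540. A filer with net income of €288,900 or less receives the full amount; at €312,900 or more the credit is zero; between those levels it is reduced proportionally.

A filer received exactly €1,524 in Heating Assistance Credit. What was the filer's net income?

€1,524 is 1,524/2,540 of the full €2,540, so 1,016/2,540 of the €24,000 range has been used: income = €288,900 + €24,000 × 1,016/2,540 = €298,500.

€298,500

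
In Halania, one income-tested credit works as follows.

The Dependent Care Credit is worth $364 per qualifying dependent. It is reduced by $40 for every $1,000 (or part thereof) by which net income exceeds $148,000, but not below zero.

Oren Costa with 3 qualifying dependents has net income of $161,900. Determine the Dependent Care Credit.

Dependent Care Credit: base = 3 × $364 = $1,092. income exceeds $148,000 by $13,900, which is 14 full-or-partial $1,000 increments; reduction = 14 × $40 = $560, leaving $532.

$532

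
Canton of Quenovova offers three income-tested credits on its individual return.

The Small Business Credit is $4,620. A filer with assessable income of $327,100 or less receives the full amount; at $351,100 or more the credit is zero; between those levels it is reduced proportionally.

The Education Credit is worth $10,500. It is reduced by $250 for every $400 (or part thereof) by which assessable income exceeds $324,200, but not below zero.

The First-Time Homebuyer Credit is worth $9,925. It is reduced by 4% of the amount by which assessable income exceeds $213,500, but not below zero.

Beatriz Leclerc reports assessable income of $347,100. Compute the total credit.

Small Business Credit: $347,100 is $20,000 into a $24,000 phase-out range, leaving 4,000/24,000 of the credit: $4,620 × 4,000/24,000 = $770.
Education Credit: income exceeds $324,200 by $22,900 → 58 increments × $250 = $14,500 ≥ base, so the credit is $0.
First-Time Homebuyer Credit: 4% of the $133,600 excess over $213,500 is $5,344; credit = $9,925 − $5,344 = $4,581.
Total: $770 + $0 + $4,581 = $5,351.

$5,351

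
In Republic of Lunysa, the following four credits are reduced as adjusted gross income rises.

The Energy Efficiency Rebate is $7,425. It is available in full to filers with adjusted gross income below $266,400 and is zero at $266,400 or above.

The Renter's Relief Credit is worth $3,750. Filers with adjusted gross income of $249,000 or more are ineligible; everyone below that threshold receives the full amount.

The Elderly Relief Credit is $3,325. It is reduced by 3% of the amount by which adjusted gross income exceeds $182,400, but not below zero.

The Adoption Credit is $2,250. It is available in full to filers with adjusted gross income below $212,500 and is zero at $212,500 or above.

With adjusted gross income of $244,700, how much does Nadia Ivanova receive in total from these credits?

Energy Efficiency Rebate: $244,700 is below the $266,400 cutoff, so the full $7,425 applies.
Renter's Relief Credit: $244,700 is below the $249,000 cutoff, so the full $3,750 applies.
Elderly Relief Credit: 3% of the $62,300 excess over $182,400 is $1,869; credit = $3,325 − $1,869 = $1,456.
Adoption Credit: $244,700 meets or exceeds the $212,500 cutoff, so the credit is $0.
Total: $7,425 + $3,750 + $1,456 + $0 = $12,631.

$12,631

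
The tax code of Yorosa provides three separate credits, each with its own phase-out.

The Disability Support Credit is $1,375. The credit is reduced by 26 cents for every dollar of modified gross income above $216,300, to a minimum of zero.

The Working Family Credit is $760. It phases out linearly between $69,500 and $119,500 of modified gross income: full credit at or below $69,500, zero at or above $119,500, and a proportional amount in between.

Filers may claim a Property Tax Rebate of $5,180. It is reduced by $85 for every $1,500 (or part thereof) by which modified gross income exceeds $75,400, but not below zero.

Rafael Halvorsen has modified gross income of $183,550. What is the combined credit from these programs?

$1,375

Disability Support Credit: $183,550 is at or below the $216,300 threshold, so the full $1,375 applies.
Working Family Credit: $183,550 is at or above $119,500, so the credit is $0.
Property Tax Rebate: income exceeds $75,400 by $108,150 → 73 increments × $85 = $6,205 ≥ base, so the credit is $0.
Total: $1,375 + $0 + $0 = $1,375.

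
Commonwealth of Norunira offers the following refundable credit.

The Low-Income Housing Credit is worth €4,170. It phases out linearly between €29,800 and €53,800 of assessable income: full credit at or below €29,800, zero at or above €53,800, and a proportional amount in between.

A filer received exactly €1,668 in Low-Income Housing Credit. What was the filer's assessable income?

€44,200

€1,668 is 1,668/4,170 of the full €4,170, so 2,502/4,170 of the €24,000 range has been used: income = €29,800 + €24,000 × 2,502/4,170 = €44,200.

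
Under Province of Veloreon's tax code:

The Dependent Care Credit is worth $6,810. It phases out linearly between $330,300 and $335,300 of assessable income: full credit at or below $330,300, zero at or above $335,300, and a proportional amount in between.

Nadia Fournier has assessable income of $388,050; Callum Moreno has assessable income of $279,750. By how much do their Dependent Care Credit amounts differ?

Nadia ($388,050): Dependent Care Credit: $388,050 is at or above $335,300, so the credit is $0.
Callum ($279,750): Dependent Care Credit: $279,750 is at or below the $330,300 threshold, so the full $6,810 applies.
Difference: |$0 − $6,810| = $6,810.

$6,810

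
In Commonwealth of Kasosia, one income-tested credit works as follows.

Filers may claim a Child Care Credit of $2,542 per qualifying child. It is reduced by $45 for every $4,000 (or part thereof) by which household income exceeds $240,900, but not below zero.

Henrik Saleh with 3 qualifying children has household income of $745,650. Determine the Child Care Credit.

Child Care Credit: base = 3 × $2,542 = $7,626. income exceeds $240,900 by $504,750, which is 127 full-or-partial $4,000 increments; reduction = 127 × $45 = $5,715, leaving $1,911.

$1,911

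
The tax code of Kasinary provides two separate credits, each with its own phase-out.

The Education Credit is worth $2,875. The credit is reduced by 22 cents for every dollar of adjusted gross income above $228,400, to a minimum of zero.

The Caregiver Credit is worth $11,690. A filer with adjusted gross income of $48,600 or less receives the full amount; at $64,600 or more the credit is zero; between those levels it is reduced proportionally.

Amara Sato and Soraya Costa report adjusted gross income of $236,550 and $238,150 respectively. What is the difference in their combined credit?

Amara ($236,550): Education Credit: 22% of the $8,150 excess over $228,400 is $1,793; credit = $2,875 − $1,793 = $1,082. Caregiver Credit: $236,550 is at or above $64,600, so the credit is $0. total $1,082 + $0 = $1,082
Soraya ($238,150): Education Credit: 22% of the $9,750 excess over $228,400 is $2,145; credit = $2,875 − $2,145 = $730. Caregiver Credit: $238,150 is at or above $64,600, so the credit is $0. total $730 + $0 = $730
Difference: |$1,082 − $730| = $352.

$352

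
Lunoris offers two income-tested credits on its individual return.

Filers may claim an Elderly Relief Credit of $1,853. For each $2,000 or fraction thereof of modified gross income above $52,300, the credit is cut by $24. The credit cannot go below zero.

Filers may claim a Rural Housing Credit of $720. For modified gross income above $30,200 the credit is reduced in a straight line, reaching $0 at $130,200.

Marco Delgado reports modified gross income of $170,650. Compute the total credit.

Elderly Relief Credit: income exceeds $52,300 by $118,350, which is 60 full-or-partial $2,000 increments; reduction = 60 × $24 = $1,440, leaving $413.
Rural Housing Credit: $170,650 is at or above $130,200, so the credit is $0.
Total: $413 + $0 = $413.

$413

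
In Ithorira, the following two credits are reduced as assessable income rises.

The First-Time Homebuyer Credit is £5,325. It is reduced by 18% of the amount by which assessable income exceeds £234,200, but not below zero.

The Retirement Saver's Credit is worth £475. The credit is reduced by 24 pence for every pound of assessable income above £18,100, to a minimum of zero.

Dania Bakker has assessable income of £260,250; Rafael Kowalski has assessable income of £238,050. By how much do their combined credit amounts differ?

Dania (£260,250): First-Time Homebuyer Credit: 18% of the £26,050 excess over £234,200 is £4,689; credit = £5,325 − £4,689 = £636. Retirement Saver's Credit: 24% of the £242,150 excess over £18,100 is £58,116 ≥ base, so the credit is £0. total £636 + £0 = £636
Rafael (£238,050): First-Time Homebuyer Credit: 18% of the £3,850 excess over £234,200 is £693; credit = £5,325 − £693 = £4,632. Retirement Saver's Credit: 24% of the £219,950 excess over £18,100 is £52,788 ≥ base, so the credit is £0. total £4,632 + £0 = £4,632
Difference: |£636 − £4,632| = £3,996.

£3,996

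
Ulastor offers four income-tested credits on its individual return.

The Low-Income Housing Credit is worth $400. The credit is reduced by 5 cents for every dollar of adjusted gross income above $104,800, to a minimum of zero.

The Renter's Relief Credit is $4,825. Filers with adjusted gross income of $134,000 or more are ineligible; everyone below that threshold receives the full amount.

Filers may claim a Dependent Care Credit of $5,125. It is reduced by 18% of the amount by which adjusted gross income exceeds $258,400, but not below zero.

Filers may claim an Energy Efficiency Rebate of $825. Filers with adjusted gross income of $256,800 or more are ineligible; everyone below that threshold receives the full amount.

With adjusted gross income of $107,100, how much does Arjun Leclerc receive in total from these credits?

$11,060

Low-Income Housing Credit: 5% of the $2,300 excess over $104,800 is $115; credit = $400 − $115 = $285.
Renter's Relief Credit: $107,100 is below the $134,000 cutoff, so the full $4,825 applies.
Dependent Care Credit: $107,100 is at or below the $258,400 threshold, so the full $5,125 applies.
Energy Efficiency Rebate: $107,100 is below the $256,800 cutoff, so the full $825 applies.
Total: $285 + $4,825 + $5,125 + $825 = $11,060.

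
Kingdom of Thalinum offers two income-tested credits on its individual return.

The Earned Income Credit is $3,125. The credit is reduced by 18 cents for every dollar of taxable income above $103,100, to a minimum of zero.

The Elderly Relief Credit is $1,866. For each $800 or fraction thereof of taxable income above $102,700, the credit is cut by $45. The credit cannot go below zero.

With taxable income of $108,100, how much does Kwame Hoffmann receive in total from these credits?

Earned Income Credit: 18% of the $5,000 excess over $103,100 is $900; credit = $3,125 − $900 = $2,225.
Elderly Relief Credit: income exceeds $102,700 by $5,400, which is 7 full-or-partial $800 increments; reduction = 7 × $45 = $315, leaving $1,551.
Total: $2,225 + $1,551 = $3,776.

$3,776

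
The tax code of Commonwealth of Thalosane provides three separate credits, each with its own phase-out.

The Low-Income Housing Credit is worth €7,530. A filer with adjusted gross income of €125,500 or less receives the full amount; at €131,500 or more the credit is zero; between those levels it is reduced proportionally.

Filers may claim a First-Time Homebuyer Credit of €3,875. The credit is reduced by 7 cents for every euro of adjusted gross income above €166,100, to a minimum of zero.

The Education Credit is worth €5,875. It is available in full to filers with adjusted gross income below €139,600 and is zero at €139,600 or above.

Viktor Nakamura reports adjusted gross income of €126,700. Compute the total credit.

Low-Income Housing Credit: €126,700 is €1,200 into a €6,000 phase-out range, leaving 4,800/6,000 of the credit: €7,530 × 4,800/6,000 = €6,024.
First-Time Homebuyer Credit: €126,700 is at or below the €166,100 threshold, so the full €3,875 applies.
Education Credit: €126,700 is below the €139,600 cutoff, so the full €5,875 applies.
Total: €6,024 + €3,875 + €5,875 = €15,774.

€15,774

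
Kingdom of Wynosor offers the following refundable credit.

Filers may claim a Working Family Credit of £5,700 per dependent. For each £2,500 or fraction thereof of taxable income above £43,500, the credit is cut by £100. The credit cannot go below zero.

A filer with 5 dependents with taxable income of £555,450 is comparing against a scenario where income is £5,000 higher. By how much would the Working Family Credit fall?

At £555,450 — base = 5 × £5,700 = £28,500. income exceeds £43,500 by £511,950, which is 205 full-or-partial £2,500 increments; reduction = 205 × £100 = £20,500, leaving £8,000.
At £560,450 — base = 5 × £5,700 = £28,500. income exceeds £43,500 by £516,950, which is 207 full-or-partial £2,500 increments; reduction = 207 × £100 = £20,700, leaving £7,800.
Lost: £8,000 − £7,800 = £200.

£200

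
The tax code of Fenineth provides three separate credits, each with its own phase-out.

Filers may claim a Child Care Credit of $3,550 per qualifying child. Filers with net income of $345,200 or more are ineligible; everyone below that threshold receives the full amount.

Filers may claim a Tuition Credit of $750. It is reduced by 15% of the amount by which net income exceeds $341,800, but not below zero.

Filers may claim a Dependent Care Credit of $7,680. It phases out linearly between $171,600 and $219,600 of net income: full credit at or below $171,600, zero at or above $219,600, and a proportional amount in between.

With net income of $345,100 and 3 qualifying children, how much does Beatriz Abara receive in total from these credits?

Child Care Credit: base = 3 × $3,550 = $10,650. $345,100 is below the $345,200 cutoff, so the full $10,650 applies.
Tuition Credit: 15% of the $3,300 excess over $341,800 is $495; credit = $750 − $495 = $255.
Dependent Care Credit: $345,100 is at or above $219,600, so the credit is $0.
Total: $10,650 + $255 + $0 = $10,905.

$10,905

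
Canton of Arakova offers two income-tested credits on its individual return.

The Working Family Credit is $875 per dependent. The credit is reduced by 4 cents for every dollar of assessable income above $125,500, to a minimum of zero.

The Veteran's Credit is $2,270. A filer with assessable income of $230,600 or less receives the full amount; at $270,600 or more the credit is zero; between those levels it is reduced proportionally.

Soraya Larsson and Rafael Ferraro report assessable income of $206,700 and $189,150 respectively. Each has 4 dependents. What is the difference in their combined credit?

$702

Soraya ($206,700): Working Family Credit: base = 4 × $875 = $3,500. 4% of the $81,200 excess over $125,500 is $3,248; credit = $3,500 − $3,248 = $252. Veteran's Credit: $206,700 is at or below the $230,600 threshold, so the full $2,270 applies. total $252 + $2,270 = $2,522
Rafael ($189,150): Working Family Credit: base = 4 × $875 = $3,500. 4% of the $63,650 excess over $125,500 is $2,546; credit = $3,500 − $2,546 = $954. Veteran's Credit: $189,150 is at or below the $230,600 threshold, so the full $2,270 applies. total $954 + $2,270 = $3,224
Difference: |$2,522 − $3,224| = $702.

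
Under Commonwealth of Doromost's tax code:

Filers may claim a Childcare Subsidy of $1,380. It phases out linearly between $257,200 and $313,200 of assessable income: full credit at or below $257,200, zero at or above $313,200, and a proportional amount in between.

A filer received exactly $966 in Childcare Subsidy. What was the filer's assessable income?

$966 is 966/1,380 of the full $1,380, so 414/1,380 of the $56,000 range has been used: income = $257,200 + $56,000 × 414/1,380 = $274,000.

$274,000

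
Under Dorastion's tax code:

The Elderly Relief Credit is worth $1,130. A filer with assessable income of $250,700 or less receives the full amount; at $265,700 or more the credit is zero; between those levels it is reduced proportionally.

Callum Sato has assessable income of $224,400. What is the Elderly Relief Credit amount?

Elderly Relief Credit: $224,400 is at or below the $250,700 threshold, so the full $1,130 applies.

$1,130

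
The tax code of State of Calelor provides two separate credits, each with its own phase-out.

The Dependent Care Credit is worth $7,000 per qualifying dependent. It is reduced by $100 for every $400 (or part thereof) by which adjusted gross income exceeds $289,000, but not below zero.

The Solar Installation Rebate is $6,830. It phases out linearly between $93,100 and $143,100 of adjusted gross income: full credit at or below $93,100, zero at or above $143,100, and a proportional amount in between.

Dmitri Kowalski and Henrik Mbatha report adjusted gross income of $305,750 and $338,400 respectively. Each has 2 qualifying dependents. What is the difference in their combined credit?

Dmitri ($305,750): Dependent Care Credit: base = 2 × $7,000 = $14,000. income exceeds $289,000 by $16,750, which is 42 full-or-partial $400 increments; reduction = 42 × $100 = $4,200, leaving $9,800. Solar Installation Rebate: $305,750 is at or above $143,100, so the credit is $0. total $9,800 + $0 = $9,800
Henrik ($338,400): Dependent Care Credit: base = 2 × $7,000 = $14,000. income exceeds $289,000 by $49,400, which is 124 full-or-partial $400 increments; reduction = 124 × $100 = $12,400, leaving $1,600. Solar Installation Rebate: $338,400 is at or above $143,100, so the credit is $0. total $1,600 + $0 = $1,600
Difference: |$9,800 − $1,600| = $8,200.

$8,200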